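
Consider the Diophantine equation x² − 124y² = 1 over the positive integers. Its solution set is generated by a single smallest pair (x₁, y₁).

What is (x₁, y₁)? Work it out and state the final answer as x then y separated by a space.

√124 → a₀=11, period (7,2,1,1,1,…,2,7,22); ℓ=16 even so k=15
i=0: a=11 ⇒ p=11, q=1
…
i=2: a=2 ⇒ p=167, q=15
…
i=7: a=1 ⇒ p=3040, q=273
…
i=10: a=3 ⇒ p=67292, q=6043
…
i=14: a=2 ⇒ p=626251, q=56239
i=15: a=7 ⇒ p=4620799, q=414960
→ (4620799, 414960).  Check: 4620799²=21351783398401, 124·414960²=21351783398400, difference 1.

4620799 414960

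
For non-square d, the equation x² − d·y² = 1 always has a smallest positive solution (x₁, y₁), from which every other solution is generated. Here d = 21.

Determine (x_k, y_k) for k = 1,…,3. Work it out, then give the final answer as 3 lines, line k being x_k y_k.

55 12
6049 1320
665335 145188

d=21: √d = [4; 1,1,2,1,1,8] (ℓ=6, even), read p_5/q_5
step 0: (4, 1)  from 4·(1,0) + (0,1)
…
step 4: (32, 7)  from 1·(23,5) + (9,2)
step 5: (55, 12)  from 1·(32,7) + (23,5)
fundamental: x₁=55, y₁=12  (since 3025 − 21·144 = 1)
(x_2, y_2) = (55·55 + 21·12·12, 55·12 + 12·55) = (6049, 1320)
(x_3, y_3) = (55·6049 + 21·12·1320, 55·1320 + 12·6049) = (665335, 145188)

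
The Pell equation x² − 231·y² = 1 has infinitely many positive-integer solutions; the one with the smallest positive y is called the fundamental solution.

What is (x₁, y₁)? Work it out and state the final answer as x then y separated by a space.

76 5

d=231: √d = [15; 5,30] (ℓ=2, even), read p_1/q_1
i=0: a=15 ⇒ p=15, q=1
i=1: a=5 ⇒ p=76, q=5
→ (76, 5).  Check: 76²=5776, 231·5²=5775, difference 1.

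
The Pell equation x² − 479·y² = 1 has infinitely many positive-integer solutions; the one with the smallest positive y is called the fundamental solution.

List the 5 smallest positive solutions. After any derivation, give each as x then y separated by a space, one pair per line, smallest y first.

2989440 136591
17873503027199 816661198080
106863529779256567680 4882719303976413809
638924220926583633867571201 29193192792157684333155840
3820051246013425493328364845667200 174542596521170852986514812245391

√479 = [21; 1,7,1,3,2,21,2,3,1,7,1,42, …], period ℓ=12 (even) → k=11
i=0: a=21 ⇒ p=21, q=1
i=1: a=1 ⇒ p=22, q=1
i=2: a=7 ⇒ p=175, q=8
…
i=5: a=2 ⇒ p=1729, q=79
i=6: a=21 ⇒ p=37075, q=1694
i=7: a=2 ⇒ p=75879, q=3467
i=8: a=3 ⇒ p=264712, q=12095
i=9: a=1 ⇒ p=340591, q=15562
i=10: a=7 ⇒ p=2648849, q=121029
i=11: a=1 ⇒ p=2989440, q=136591
(x₁, y₁) = (2989440, 136591);  2989440² − 479·136591² = 1 ✓
n=2: (2989440,136591)∘(2989440,136591) = (2989440·2989440+479·136591·136591, 2989440·136591+136591·2989440) = (17873503027199,816661198080)
n=3: (17873503027199,816661198080)∘(2989440,136591) = (2989440·17873503027199+479·136591·816661198080, 2989440·816661198080+136591·17873503027199) = (106863529779256567680,4882719303976413809)
n=4: (106863529779256567680,4882719303976413809)∘(2989440,136591) = (2989440·106863529779256567680+479·136591·4882719303976413809, 2989440·4882719303976413809+136591·106863529779256567680) = (638924220926583633867571201,29193192792157684333155840)
n=5: (638924220926583633867571201,29193192792157684333155840)∘(2989440,136591) = (2989440·638924220926583633867571201+479·136591·29193192792157684333155840, 2989440·29193192792157684333155840+136591·638924220926583633867571201) = (3820051246013425493328364845667200,174542596521170852986514812245391)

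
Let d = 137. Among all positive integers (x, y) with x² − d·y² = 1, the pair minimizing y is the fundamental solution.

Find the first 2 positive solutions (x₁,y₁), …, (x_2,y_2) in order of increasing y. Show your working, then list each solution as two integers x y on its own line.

d=137: √d = [11; 1,2,2,1,1,2,2,1,22] (ℓ=9, odd), read p_17/q_17
step 0: (11, 1)  from 11·(1,0) + (0,1)
step 1: (12, 1)  from 1·(11,1) + (1,0)
step 2: (35, 3)  from 2·(12,1) + (11,1)
step 3: (82, 7)  from 2·(35,3) + (12,1)
step 4: (117, 10)  from 1·(82,7) + (35,3)
…
step 7: (1229, 105)  from 2·(515,44) + (199,17)
step 8: (1744, 149)  from 1·(1229,105) + (515,44)
…
step 10: (41341, 3532)  from 1·(39597,3383) + (1744,149)
step 11: (122279, 10447)  from 2·(41341,3532) + (39597,3383)
step 12: (285899, 24426)  from 2·(122279,10447) + (41341,3532)
step 13: (408178, 34873)  from 1·(285899,24426) + (122279,10447)
step 14: (694077, 59299)  from 1·(408178,34873) + (285899,24426)
…
step 16: (4286741, 366241)  from 2·(1796332,153471) + (694077,59299)
step 17: (6083073, 519712)  from 1·(4286741,366241) + (1796332,153471)
→ (6083073, 519712).  Check: 6083073²=37003777123329, 137·519712²=37003777123328, difference 1.
n=2: (6083073,519712)∘(6083073,519712) = (6083073·6083073+137·519712·519712, 6083073·519712+519712·6083073) = (74007554246657,6322892069952)

6083073 519712
74007554246657 6322892069952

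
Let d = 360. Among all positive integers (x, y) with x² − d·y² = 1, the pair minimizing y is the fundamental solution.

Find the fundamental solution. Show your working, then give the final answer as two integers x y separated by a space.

√360 = [18; 1,36, …], period ℓ=2 (even) → k=1
i=0: a=18 ⇒ p=18, q=1
i=1: a=1 ⇒ p=19, q=1
→ (19, 1).  Check: 19²=361, 360·1²=360, difference 1.

19 1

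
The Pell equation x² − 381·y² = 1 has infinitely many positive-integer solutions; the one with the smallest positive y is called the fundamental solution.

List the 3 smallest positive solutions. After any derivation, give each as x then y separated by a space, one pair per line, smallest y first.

1015 52
2060449 105560
4182710455 214286748

√381 → a₀=19, period (1,1,12,1,1,38); ℓ=6 even so k=5
i=0: a=19 ⇒ p=19, q=1
…
i=2: a=1 ⇒ p=39, q=2
…
i=4: a=1 ⇒ p=527, q=27
i=5: a=1 ⇒ p=1015, q=52
fundamental: x₁=1015, y₁=52  (since 1030225 − 381·2704 = 1)
(1015+52√381)^2 = 2060449 + 105560√381
(1015+52√381)^3 = 4182710455 + 214286748√381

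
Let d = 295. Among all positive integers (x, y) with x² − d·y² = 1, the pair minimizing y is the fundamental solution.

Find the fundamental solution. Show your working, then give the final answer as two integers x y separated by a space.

2024999 117900

d=295: √d = [17; 5,1,2,3,2,6,2,3,2,1,5,34] (ℓ=12, even), read p_11/q_11
k=0  a_k=17  p_k/q_k = 17/1
k=1  a_k=5  p_k/q_k = 86/5
k=2  a_k=1  p_k/q_k = 103/6
k=3  a_k=2  p_k/q_k = 292/17
k=4  a_k=3  p_k/q_k = 979/57
…
k=7  a_k=2  p_k/q_k = 31208/1817
…
k=9  a_k=2  p_k/q_k = 247414/14405
k=10  a_k=1  p_k/q_k = 355517/20699
k=11  a_k=5  p_k/q_k = 2024999/117900
→ (2024999, 117900).  Check: 2024999²=4100620950001, 295·117900²=4100620950000, difference 1.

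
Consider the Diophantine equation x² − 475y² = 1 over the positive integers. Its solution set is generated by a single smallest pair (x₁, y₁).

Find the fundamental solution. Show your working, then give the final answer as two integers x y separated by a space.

57799 2652

[21; 1,3,1,6,2,6,1,3,1,42] for √475; ℓ=10 ⇒ convergent index 9
step 0: (21, 1)  from 21·(1,0) + (0,1)
step 1: (22, 1)  from 1·(21,1) + (1,0)
step 2: (87, 4)  from 3·(22,1) + (21,1)
…
step 5: (1591, 73)  from 2·(741,34) + (109,5)
step 6: (10287, 472)  from 6·(1591,73) + (741,34)
step 7: (11878, 545)  from 1·(10287,472) + (1591,73)
step 8: (45921, 2107)  from 3·(11878,545) + (10287,472)
step 9: (57799, 2652)  from 1·(45921,2107) + (11878,545)
→ (57799, 2652).  Check: 57799²=3340724401, 475·2652²=3340724400, difference 1.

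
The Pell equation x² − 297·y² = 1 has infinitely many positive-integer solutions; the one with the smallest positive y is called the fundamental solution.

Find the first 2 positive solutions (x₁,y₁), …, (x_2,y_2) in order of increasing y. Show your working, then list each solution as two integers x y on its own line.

[17; 4,3,1,1,2,1,1,3,4,34] for √297; ℓ=10 ⇒ convergent index 9
i=0: a=17 ⇒ p=17, q=1
i=1: a=4 ⇒ p=69, q=4
i=2: a=3 ⇒ p=224, q=13
i=3: a=1 ⇒ p=293, q=17
i=4: a=1 ⇒ p=517, q=30
…
i=6: a=1 ⇒ p=1844, q=107
i=7: a=1 ⇒ p=3171, q=184
i=8: a=3 ⇒ p=11357, q=659
i=9: a=4 ⇒ p=48599, q=2820
fundamental: x₁=48599, y₁=2820  (since 2361862801 − 297·7952400 = 1)
n=2: (48599,2820)∘(48599,2820) = (48599·48599+297·2820·2820, 48599·2820+2820·48599) = (4723725601,274098360)

48599 2820
4723725601 274098360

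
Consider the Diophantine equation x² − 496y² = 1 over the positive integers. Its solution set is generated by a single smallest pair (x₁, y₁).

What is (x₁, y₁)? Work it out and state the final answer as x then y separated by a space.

4620799 207480

[22; 3,1,2,4,1,…,1,3,44] for √496; ℓ=16 ⇒ convergent index 15
step 0: (22, 1)  from 22·(1,0) + (0,1)
step 1: (67, 3)  from 3·(22,1) + (1,0)
…
step 5: (1314, 59)  from 1·(1069,48) + (245,11)
…
step 9: (35166, 1579)  from 2·(14543,653) + (6080,273)
step 10: (49709, 2232)  from 1·(35166,1579) + (14543,653)
step 11: (84875, 3811)  from 1·(49709,2232) + (35166,1579)
step 12: (389209, 17476)  from 4·(84875,3811) + (49709,2232)
step 13: (863293, 38763)  from 2·(389209,17476) + (84875,3811)
step 14: (1252502, 56239)  from 1·(863293,38763) + (389209,17476)
step 15: (4620799, 207480)  from 3·(1252502,56239) + (863293,38763)
(x₁, y₁) = (4620799, 207480);  4620799² − 496·207480² = 1 ✓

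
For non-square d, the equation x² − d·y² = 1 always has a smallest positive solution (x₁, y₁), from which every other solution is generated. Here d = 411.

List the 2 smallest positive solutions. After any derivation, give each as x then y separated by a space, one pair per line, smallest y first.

49730 2453
4946145799 243975380

[20; 3,1,1,1,19,1,1,1,3,40] for √411; ℓ=10 ⇒ convergent index 9
i=0: a=20 ⇒ p=20, q=1
…
i=2: a=1 ⇒ p=81, q=4
…
i=5: a=19 ⇒ p=4379, q=216
i=6: a=1 ⇒ p=4602, q=227
i=7: a=1 ⇒ p=8981, q=443
i=8: a=1 ⇒ p=13583, q=670
i=9: a=3 ⇒ p=49730, q=2453
→ (49730, 2453).  Check: 49730²=2473072900, 411·2453²=2473072899, difference 1.
k=2:  x_2 = 49730·49730+411·2453·2453 = 4946145799,  y_2 = 49730·2453+2453·49730 = 243975380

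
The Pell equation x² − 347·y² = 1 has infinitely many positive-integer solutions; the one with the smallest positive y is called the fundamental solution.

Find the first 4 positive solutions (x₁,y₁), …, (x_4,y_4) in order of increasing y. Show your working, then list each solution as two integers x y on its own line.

√347 = [18; 1,1,1,2,4,…,1,1,36, …], period ℓ=14 (even) → k=13
k=0  a_k=18  p_k/q_k = 18/1
k=1  a_k=1  p_k/q_k = 19/1
…
k=3  a_k=1  p_k/q_k = 56/3
k=4  a_k=2  p_k/q_k = 149/8
k=5  a_k=4  p_k/q_k = 652/35
…
k=8  a_k=1  p_k/q_k = 15070/809
k=9  a_k=4  p_k/q_k = 74549/4002
k=10  a_k=2  p_k/q_k = 164168/8813
k=11  a_k=1  p_k/q_k = 238717/12815
k=12  a_k=1  p_k/q_k = 402885/21628
k=13  a_k=1  p_k/q_k = 641602/34443
(x₁, y₁) = (641602, 34443);  641602² − 347·34443² = 1 ✓
(641602+34443√347)^2 = 823306252807 + 44197395372√347
(641602+34443√347)^3 = 1056469876826312026 + 56714274530897445√347
(641602+34443√347)^4 = 1355666371822207590758497 + 72775983935101527618408√347

641602 34443
823306252807 44197395372
1056469876826312026 56714274530897445
1355666371822207590758497 72775983935101527618408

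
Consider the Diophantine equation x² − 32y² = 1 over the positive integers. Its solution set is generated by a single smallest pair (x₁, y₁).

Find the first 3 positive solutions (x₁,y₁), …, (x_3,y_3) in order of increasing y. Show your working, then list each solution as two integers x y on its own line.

√32 = [5; 1,1,1,10, …], period ℓ=4 (even) → k=3
i=0: a=5 ⇒ p=5, q=1
i=1: a=1 ⇒ p=6, q=1
i=2: a=1 ⇒ p=11, q=2
i=3: a=1 ⇒ p=17, q=3
→ (17, 3).  Check: 17²=289, 32·3²=288, difference 1.
n=2: (17,3)∘(17,3) = (17·17+32·3·3, 17·3+3·17) = (577,102)
n=3: (577,102)∘(17,3) = (17·577+32·3·102, 17·102+3·577) = (19601,3465)

17 3
577 102
19601 3465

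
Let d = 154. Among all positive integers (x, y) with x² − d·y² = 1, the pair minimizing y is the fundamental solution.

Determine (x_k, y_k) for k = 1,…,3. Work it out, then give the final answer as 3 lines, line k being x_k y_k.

21295 1716
906954049 73084440
38627172925615 3112666297884

√154 = [12; 2,2,3,1,2,1,3,2,2,24, …], period ℓ=10 (even) → k=9
i=0: a=12 ⇒ p=12, q=1
…
i=2: a=2 ⇒ p=62, q=5
i=3: a=3 ⇒ p=211, q=17
i=4: a=1 ⇒ p=273, q=22
i=5: a=2 ⇒ p=757, q=61
…
i=8: a=2 ⇒ p=8724, q=703
i=9: a=2 ⇒ p=21295, q=1716
→ (21295, 1716).  Check: 21295²=453477025, 154·1716²=453477024, difference 1.
(21295+1716√154)^2 = 906954049 + 73084440√154
(21295+1716√154)^3 = 38627172925615 + 3112666297884√154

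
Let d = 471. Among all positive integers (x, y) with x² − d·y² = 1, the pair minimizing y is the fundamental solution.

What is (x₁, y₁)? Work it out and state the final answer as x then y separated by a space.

7838695 361188

√471 = [21; 1,2,2,1,3,…,2,1,42, …], period ℓ=14 (even) → k=13
step 0: (21, 1)  from 21·(1,0) + (0,1)
step 1: (22, 1)  from 1·(21,1) + (1,0)
…
step 6: (3429, 158)  from 4·(803,37) + (217,10)
…
step 8: (198665, 9154)  from 4·(48809,2249) + (3429,158)
…
step 12: (5506953, 253747)  from 2·(2331742,107441) + (843469,38865)
step 13: (7838695, 361188)  from 1·(5506953,253747) + (2331742,107441)
→ (7838695, 361188).  Check: 7838695²=61445139303025, 471·361188²=61445139303024, difference 1.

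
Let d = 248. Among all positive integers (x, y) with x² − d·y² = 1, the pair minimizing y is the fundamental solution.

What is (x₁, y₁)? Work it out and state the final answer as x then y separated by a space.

[15; 1,2,1,30] for √248; ℓ=4 ⇒ convergent index 3
k=0  a_k=15  p_k/q_k = 15/1
k=1  a_k=1  p_k/q_k = 16/1
k=2  a_k=2  p_k/q_k = 47/3
k=3  a_k=1  p_k/q_k = 63/4
fundamental: x₁=63, y₁=4  (since 3969 − 248·16 = 1)

63 4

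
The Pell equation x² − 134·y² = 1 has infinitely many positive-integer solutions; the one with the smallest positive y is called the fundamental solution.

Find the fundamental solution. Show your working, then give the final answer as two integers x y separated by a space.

[11; 1,1,2,1,3,…,1,1,22] for √134; ℓ=14 ⇒ convergent index 13
a_0=11:  p_0=11·1+0=11,  q_0=11·0+1=1
a_1=1:  p_1=1·11+1=12,  q_1=1·1+0=1
…
a_5=3:  p_5=3·81+58=301,  q_5=3·7+5=26
…
a_7=10:  p_7=10·382+301=4121,  q_7=10·33+26=356
…
a_10=1:  p_10=1·17630+4503=22133,  q_10=1·1523+389=1912
a_11=2:  p_11=2·22133+17630=61896,  q_11=2·1912+1523=5347
a_12=1:  p_12=1·61896+22133=84029,  q_12=1·5347+1912=7259
a_13=1:  p_13=1·84029+61896=145925,  q_13=1·7259+5347=12606
(x₁, y₁) = (145925, 12606);  145925² − 134·12606² = 1 ✓

145925 12606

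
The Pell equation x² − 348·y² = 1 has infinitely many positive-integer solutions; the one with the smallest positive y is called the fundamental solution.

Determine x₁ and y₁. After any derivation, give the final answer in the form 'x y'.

[18; 1,1,1,8,1,1,1,36] for √348; ℓ=8 ⇒ convergent index 7
a_0=18:  p_0=18·1+0=18,  q_0=18·0+1=1
a_1=1:  p_1=1·18+1=19,  q_1=1·1+0=1
…
a_4=8:  p_4=8·56+37=485,  q_4=8·3+2=26
a_5=1:  p_5=1·485+56=541,  q_5=1·26+3=29
a_6=1:  p_6=1·541+485=1026,  q_6=1·29+26=55
a_7=1:  p_7=1·1026+541=1567,  q_7=1·55+29=84
fundamental: x₁=1567, y₁=84  (since 2455489 − 348·7056 = 1)

1567 84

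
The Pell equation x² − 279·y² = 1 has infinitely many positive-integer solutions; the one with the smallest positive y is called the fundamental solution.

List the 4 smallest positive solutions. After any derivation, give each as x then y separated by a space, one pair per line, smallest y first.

[16; 1,2,2,1,2,2,1,32] for √279; ℓ=8 ⇒ convergent index 7
step 0: (16, 1)  from 16·(1,0) + (0,1)
step 1: (17, 1)  from 1·(16,1) + (1,0)
…
step 3: (117, 7)  from 2·(50,3) + (17,1)
…
step 5: (451, 27)  from 2·(167,10) + (117,7)
step 6: (1069, 64)  from 2·(451,27) + (167,10)
step 7: (1520, 91)  from 1·(1069,64) + (451,27)
fundamental: x₁=1520, y₁=91  (since 2310400 − 279·8281 = 1)
(x_2, y_2) = (1520·1520 + 279·91·91, 1520·91 + 91·1520) = (4620799, 276640)
(x_3, y_3) = (1520·4620799 + 279·91·276640, 1520·276640 + 91·4620799) = (14047227440, 840985509)
(x_4, y_4) = (1520·14047227440 + 279·91·840985509, 1520·840985509 + 91·14047227440) = (42703566796801, 2556595670720)

1520 91
4620799 276640
14047227440 840985509
42703566796801 2556595670720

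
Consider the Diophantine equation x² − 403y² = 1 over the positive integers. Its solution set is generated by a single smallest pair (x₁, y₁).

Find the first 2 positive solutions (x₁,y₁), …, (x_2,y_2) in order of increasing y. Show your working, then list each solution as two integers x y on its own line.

d=403: √d = [20; 13,2,1,3,1,3,1,2,13,40] (ℓ=10, even), read p_9/q_9
a_0=20:  p_0=20·1+0=20,  q_0=20·0+1=1
…
a_8=2:  p_8=2·17967+14213=50147,  q_8=2·895+708=2498
a_9=13:  p_9=13·50147+17967=669878,  q_9=13·2498+895=33369
(x₁, y₁) = (669878, 33369);  669878² − 403·33369² = 1 ✓
n=2: (669878,33369)∘(669878,33369) = (669878·669878+403·33369·33369, 669878·33369+33369·669878) = (897473069767,44706317964)

669878 33369
897473069767 44706317964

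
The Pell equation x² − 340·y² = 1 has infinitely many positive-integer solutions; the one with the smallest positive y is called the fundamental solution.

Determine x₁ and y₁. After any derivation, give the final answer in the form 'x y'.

√340 = [18; 2,3,1,1,1,…,3,2,36, …], period ℓ=14 (even) → k=13
a_0=18:  p_0=18·1+0=18,  q_0=18·0+1=1
a_1=2:  p_1=2·18+1=37,  q_1=2·1+0=2
a_2=3:  p_2=3·37+18=129,  q_2=3·2+1=7
a_3=1:  p_3=1·129+37=166,  q_3=1·7+2=9
…
a_5=1:  p_5=1·295+166=461,  q_5=1·16+9=25
a_6=1:  p_6=1·461+295=756,  q_6=1·25+16=41
a_7=8:  p_7=8·756+461=6509,  q_7=8·41+25=353
a_8=1:  p_8=1·6509+756=7265,  q_8=1·353+41=394
a_9=1:  p_9=1·7265+6509=13774,  q_9=1·394+353=747
…
a_12=3:  p_12=3·34813+21039=125478,  q_12=3·1888+1141=6805
a_13=2:  p_13=2·125478+34813=285769,  q_13=2·6805+1888=15498
(x₁, y₁) = (285769, 15498);  285769² − 340·15498² = 1 ✓

285769 15498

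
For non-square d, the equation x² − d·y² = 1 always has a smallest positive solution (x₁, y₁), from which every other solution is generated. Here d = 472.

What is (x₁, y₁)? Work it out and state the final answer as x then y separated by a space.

√472 = [21; 1,2,1,1,1,…,2,1,42, …], period ℓ=14 (even) → k=13
k=0  a_k=21  p_k/q_k = 21/1
…
k=5  a_k=1  p_k/q_k = 239/11
k=6  a_k=4  p_k/q_k = 1108/51
k=7  a_k=5  p_k/q_k = 5779/266
k=8  a_k=4  p_k/q_k = 24224/1115
k=9  a_k=1  p_k/q_k = 30003/1381
k=10  a_k=1  p_k/q_k = 54227/2496
…
k=12  a_k=2  p_k/q_k = 222687/10250
k=13  a_k=1  p_k/q_k = 306917/14127
→ (306917, 14127).  Check: 306917²=94198044889, 472·14127²=94198044888, difference 1.

306917 14127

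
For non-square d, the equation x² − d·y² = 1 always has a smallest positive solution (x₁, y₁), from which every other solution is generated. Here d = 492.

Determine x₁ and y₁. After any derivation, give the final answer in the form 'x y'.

29767 1342

[22; 5,1,1,10,1,1,5,44] for √492; ℓ=8 ⇒ convergent index 7
step 0: (22, 1)  from 22·(1,0) + (0,1)
step 1: (111, 5)  from 5·(22,1) + (1,0)
…
step 5: (2817, 127)  from 1·(2573,116) + (244,11)
step 6: (5390, 243)  from 1·(2817,127) + (2573,116)
step 7: (29767, 1342)  from 5·(5390,243) + (2817,127)
fundamental: x₁=29767, y₁=1342  (since 886074289 − 492·1800964 = 1)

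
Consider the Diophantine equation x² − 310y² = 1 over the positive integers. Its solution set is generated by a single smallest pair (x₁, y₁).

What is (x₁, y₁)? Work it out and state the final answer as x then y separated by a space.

√310 = [17; 1,1,1,1,5,…,1,1,34, …], period ℓ=16 (even) → k=15
step 0: (17, 1)  from 17·(1,0) + (0,1)
step 1: (18, 1)  from 1·(17,1) + (1,0)
step 2: (35, 2)  from 1·(18,1) + (17,1)
…
step 4: (88, 5)  from 1·(53,3) + (35,2)
step 5: (493, 28)  from 5·(88,5) + (53,3)
step 6: (1567, 89)  from 3·(493,28) + (88,5)
step 7: (2060, 117)  from 1·(1567,89) + (493,28)
step 8: (5687, 323)  from 2·(2060,117) + (1567,89)
…
step 12: (181315, 10298)  from 1·(152387,8655) + (28928,1643)
…
step 14: (515017, 29251)  from 1·(333702,18953) + (181315,10298)
step 15: (848719, 48204)  from 1·(515017,29251) + (333702,18953)
fundamental: x₁=848719, y₁=48204  (since 720323940961 − 310·2323625616 = 1)

848719 48204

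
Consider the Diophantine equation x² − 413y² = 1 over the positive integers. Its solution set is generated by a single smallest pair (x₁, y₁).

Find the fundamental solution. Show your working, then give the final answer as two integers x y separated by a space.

113399 5580

[20; 3,9,1,4,1,9,3,40] for √413; ℓ=8 ⇒ convergent index 7
a_0=20:  p_0=20·1+0=20,  q_0=20·0+1=1
a_1=3:  p_1=3·20+1=61,  q_1=3·1+0=3
a_2=9:  p_2=9·61+20=569,  q_2=9·3+1=28
a_3=1:  p_3=1·569+61=630,  q_3=1·28+3=31
…
a_5=1:  p_5=1·3089+630=3719,  q_5=1·152+31=183
a_6=9:  p_6=9·3719+3089=36560,  q_6=9·183+152=1799
a_7=3:  p_7=3·36560+3719=113399,  q_7=3·1799+183=5580
fundamental: x₁=113399, y₁=5580  (since 12859333201 − 413·31136400 = 1)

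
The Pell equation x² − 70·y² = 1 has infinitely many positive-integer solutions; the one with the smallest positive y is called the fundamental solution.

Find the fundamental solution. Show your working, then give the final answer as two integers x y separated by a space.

d=70: √d = [8; 2,1,2,1,2,16] (ℓ=6, even), read p_5/q_5
k=0  a_k=8  p_k/q_k = 8/1
…
k=2  a_k=1  p_k/q_k = 25/3
k=3  a_k=2  p_k/q_k = 67/8
k=4  a_k=1  p_k/q_k = 92/11
k=5  a_k=2  p_k/q_k = 251/30
→ (251, 30).  Check: 251²=63001, 70·30²=63000, difference 1.

251 30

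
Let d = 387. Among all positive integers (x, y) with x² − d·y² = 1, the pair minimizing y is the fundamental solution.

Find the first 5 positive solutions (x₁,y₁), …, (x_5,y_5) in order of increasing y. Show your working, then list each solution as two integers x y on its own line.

[19; 1,2,19,2,1,38] for √387; ℓ=6 ⇒ convergent index 5
i=0: a=19 ⇒ p=19, q=1
…
i=2: a=2 ⇒ p=59, q=3
i=3: a=19 ⇒ p=1141, q=58
i=4: a=2 ⇒ p=2341, q=119
i=5: a=1 ⇒ p=3482, q=177
(x₁, y₁) = (3482, 177);  3482² − 387·177² = 1 ✓
k=2:  x_2 = 3482·3482+387·177·177 = 24248647,  y_2 = 3482·177+177·3482 = 1232628
k=3:  x_3 = 3482·24248647+387·177·1232628 = 168867574226,  y_3 = 3482·1232628+177·24248647 = 8584021215
k=4:  x_4 = 3482·168867574226+387·177·8584021215 = 1175993762661217,  y_4 = 3482·8584021215+177·168867574226 = 59779122508632
k=5:  x_5 = 3482·1175993762661217+387·177·59779122508632 = 8189620394305140962,  y_5 = 3482·59779122508632+177·1175993762661217 = 416301800566092033

3482 177
24248647 1232628
168867574226 8584021215
1175993762661217 59779122508632
8189620394305140962 416301800566092033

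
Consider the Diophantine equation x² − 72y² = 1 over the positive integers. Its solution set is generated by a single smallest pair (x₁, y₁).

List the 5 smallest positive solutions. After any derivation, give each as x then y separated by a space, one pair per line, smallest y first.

17 2
577 68
19601 2310
665857 78472
22619537 2665738

√72 = [8; 2,16, …], period ℓ=2 (even) → k=1
i=0: a=8 ⇒ p=8, q=1
i=1: a=2 ⇒ p=17, q=2
fundamental: x₁=17, y₁=2  (since 289 − 72·4 = 1)
k=2:  x_2 = 17·17+72·2·2 = 577,  y_2 = 17·2+2·17 = 68
k=3:  x_3 = 17·577+72·2·68 = 19601,  y_3 = 17·68+2·577 = 2310
k=4:  x_4 = 17·19601+72·2·2310 = 665857,  y_4 = 17·2310+2·19601 = 78472
k=5:  x_5 = 17·665857+72·2·78472 = 22619537,  y_5 = 17·78472+2·665857 = 2665738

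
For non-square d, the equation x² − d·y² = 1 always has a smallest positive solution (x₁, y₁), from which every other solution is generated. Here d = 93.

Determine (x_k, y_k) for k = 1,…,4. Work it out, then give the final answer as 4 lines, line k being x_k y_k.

12151 1260
295293601 30620520
7176225079351 744139875780
174396621583094401 18084087230585040

[9; 1,1,1,4,6,4,1,1,1,18] for √93; ℓ=10 ⇒ convergent index 9
step 0: (9, 1)  from 9·(1,0) + (0,1)
step 1: (10, 1)  from 1·(9,1) + (1,0)
…
step 3: (29, 3)  from 1·(19,2) + (10,1)
…
step 5: (839, 87)  from 6·(135,14) + (29,3)
…
step 7: (4330, 449)  from 1·(3491,362) + (839,87)
step 8: (7821, 811)  from 1·(4330,449) + (3491,362)
step 9: (12151, 1260)  from 1·(7821,811) + (4330,449)
→ (12151, 1260).  Check: 12151²=147646801, 93·1260²=147646800, difference 1.
n=2: (12151,1260)∘(12151,1260) = (12151·12151+93·1260·1260, 12151·1260+1260·12151) = (295293601,30620520)
n=3: (295293601,30620520)∘(12151,1260) = (12151·295293601+93·1260·30620520, 12151·30620520+1260·295293601) = (7176225079351,744139875780)
n=4: (7176225079351,744139875780)∘(12151,1260) = (12151·7176225079351+93·1260·744139875780, 12151·744139875780+1260·7176225079351) = (174396621583094401,18084087230585040)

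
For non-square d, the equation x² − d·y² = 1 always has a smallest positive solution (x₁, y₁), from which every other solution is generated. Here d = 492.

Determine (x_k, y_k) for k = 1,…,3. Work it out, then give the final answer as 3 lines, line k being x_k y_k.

29767 1342
1772148577 79894628
105503093353351 4756446782010

√492 → a₀=22, period (5,1,1,10,1,1,5,44); ℓ=8 even so k=7
k=0  a_k=22  p_k/q_k = 22/1
k=1  a_k=5  p_k/q_k = 111/5
k=2  a_k=1  p_k/q_k = 133/6
…
k=4  a_k=10  p_k/q_k = 2573/116
…
k=6  a_k=1  p_k/q_k = 5390/243
k=7  a_k=5  p_k/q_k = 29767/1342
(x₁, y₁) = (29767, 1342);  29767² − 492·1342² = 1 ✓
n=2: (29767,1342)∘(29767,1342) = (29767·29767+492·1342·1342, 29767·1342+1342·29767) = (1772148577,79894628)
n=3: (1772148577,79894628)∘(29767,1342) = (29767·1772148577+492·1342·79894628, 29767·79894628+1342·1772148577) = (105503093353351,4756446782010)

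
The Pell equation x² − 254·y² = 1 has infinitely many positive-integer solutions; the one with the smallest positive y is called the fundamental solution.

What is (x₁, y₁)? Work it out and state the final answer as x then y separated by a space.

√254 = [15; 1,14,1,30, …], period ℓ=4 (even) → k=3
step 0: (15, 1)  from 15·(1,0) + (0,1)
step 1: (16, 1)  from 1·(15,1) + (1,0)
step 2: (239, 15)  from 14·(16,1) + (15,1)
step 3: (255, 16)  from 1·(239,15) + (16,1)
(x₁, y₁) = (255, 16);  255² − 254·16² = 1 ✓

255 16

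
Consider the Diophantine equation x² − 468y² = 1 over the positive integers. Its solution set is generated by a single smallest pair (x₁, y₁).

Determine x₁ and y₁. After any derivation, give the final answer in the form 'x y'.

√468 → a₀=21, period (1,1,1,2,1,1,1,42); ℓ=8 even so k=7
a_0=21:  p_0=21·1+0=21,  q_0=21·0+1=1
a_1=1:  p_1=1·21+1=22,  q_1=1·1+0=1
a_2=1:  p_2=1·22+21=43,  q_2=1·1+1=2
a_3=1:  p_3=1·43+22=65,  q_3=1·2+1=3
a_4=2:  p_4=2·65+43=173,  q_4=2·3+2=8
a_5=1:  p_5=1·173+65=238,  q_5=1·8+3=11
a_6=1:  p_6=1·238+173=411,  q_6=1·11+8=19
a_7=1:  p_7=1·411+238=649,  q_7=1·19+11=30
fundamental: x₁=649, y₁=30  (since 421201 − 468·900 = 1)

649 30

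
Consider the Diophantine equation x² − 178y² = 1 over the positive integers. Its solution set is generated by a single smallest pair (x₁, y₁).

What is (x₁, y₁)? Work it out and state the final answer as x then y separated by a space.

1601 120

√178 = [13; 2,1,12,1,2,26, …], period ℓ=6 (even) → k=5
k=0  a_k=13  p_k/q_k = 13/1
k=1  a_k=2  p_k/q_k = 27/2
k=2  a_k=1  p_k/q_k = 40/3
k=3  a_k=12  p_k/q_k = 507/38
k=4  a_k=1  p_k/q_k = 547/41
k=5  a_k=2  p_k/q_k = 1601/120
fundamental: x₁=1601, y₁=120  (since 2563201 − 178·14400 = 1)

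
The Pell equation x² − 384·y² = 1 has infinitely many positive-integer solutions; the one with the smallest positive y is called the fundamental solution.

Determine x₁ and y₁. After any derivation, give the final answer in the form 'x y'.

4801 245

[19; 1,1,2,9,2,1,1,38] for √384; ℓ=8 ⇒ convergent index 7
k=0  a_k=19  p_k/q_k = 19/1
k=1  a_k=1  p_k/q_k = 20/1
k=2  a_k=1  p_k/q_k = 39/2
k=3  a_k=2  p_k/q_k = 98/5
k=4  a_k=9  p_k/q_k = 921/47
k=5  a_k=2  p_k/q_k = 1940/99
k=6  a_k=1  p_k/q_k = 2861/146
k=7  a_k=1  p_k/q_k = 4801/245
(x₁, y₁) = (4801, 245);  4801² − 384·245² = 1 ✓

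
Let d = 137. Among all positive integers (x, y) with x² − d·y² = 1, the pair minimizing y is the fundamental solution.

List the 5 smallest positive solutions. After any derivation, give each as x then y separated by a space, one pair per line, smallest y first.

6083073 519712
74007554246657 6322892069952
900386710067742990849 76925228065277725280
10954236171143757109591351297 935883555725460013412300928
133270836576615035597116312473600513 11386095977955005515107946008258208

√137 → a₀=11, period (1,2,2,1,1,2,2,1,22); ℓ=9 odd so k=17
i=0: a=11 ⇒ p=11, q=1
…
i=2: a=2 ⇒ p=35, q=3
…
i=5: a=1 ⇒ p=199, q=17
…
i=8: a=1 ⇒ p=1744, q=149
i=9: a=22 ⇒ p=39597, q=3383
…
i=16: a=2 ⇒ p=4286741, q=366241
i=17: a=1 ⇒ p=6083073, q=519712
→ (6083073, 519712).  Check: 6083073²=37003777123329, 137·519712²=37003777123328, difference 1.
k=2:  x_2 = 6083073·6083073+137·519712·519712 = 74007554246657,  y_2 = 6083073·519712+519712·6083073 = 6322892069952
k=3:  x_3 = 6083073·74007554246657+137·519712·6322892069952 = 900386710067742990849,  y_3 = 6083073·6322892069952+519712·74007554246657 = 76925228065277725280
k=4:  x_4 = 6083073·900386710067742990849+137·519712·76925228065277725280 = 10954236171143757109591351297,  y_4 = 6083073·76925228065277725280+519712·900386710067742990849 = 935883555725460013412300928
k=5:  x_5 = 6083073·10954236171143757109591351297+137·519712·935883555725460013412300928 = 133270836576615035597116312473600513,  y_5 = 6083073·935883555725460013412300928+519712·10954236171143757109591351297 = 11386095977955005515107946008258208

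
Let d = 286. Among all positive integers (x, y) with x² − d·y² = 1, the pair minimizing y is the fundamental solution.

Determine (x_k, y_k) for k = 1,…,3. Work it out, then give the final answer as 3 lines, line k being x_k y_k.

561835 33222
631317134449 37330564740
709392124465745995 41947235681362578

√286 = [16; 1,10,3,3,2,3,3,10,1,32, …], period ℓ=10 (even) → k=9
k=0  a_k=16  p_k/q_k = 16/1
…
k=6  a_k=3  p_k/q_k = 15102/893
…
k=8  a_k=10  p_k/q_k = 512132/30283
k=9  a_k=1  p_k/q_k = 561835/33222
fundamental: x₁=561835, y₁=33222  (since 315658567225 − 286·1103701284 = 1)
(x_2, y_2) = (561835·561835 + 286·33222·33222, 561835·33222 + 33222·561835) = (631317134449, 37330564740)
(x_3, y_3) = (561835·631317134449 + 286·33222·37330564740, 561835·37330564740 + 33222·631317134449) = (709392124465745995, 41947235681362578)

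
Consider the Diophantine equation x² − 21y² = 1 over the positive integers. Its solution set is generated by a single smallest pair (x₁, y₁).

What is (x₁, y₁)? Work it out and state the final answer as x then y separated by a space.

55 12

√21 = [4; 1,1,2,1,1,8, …], period ℓ=6 (even) → k=5
i=0: a=4 ⇒ p=4, q=1
i=1: a=1 ⇒ p=5, q=1
i=2: a=1 ⇒ p=9, q=2
…
i=4: a=1 ⇒ p=32, q=7
i=5: a=1 ⇒ p=55, q=12
→ (55, 12).  Check: 55²=3025, 21·12²=3024, difference 1.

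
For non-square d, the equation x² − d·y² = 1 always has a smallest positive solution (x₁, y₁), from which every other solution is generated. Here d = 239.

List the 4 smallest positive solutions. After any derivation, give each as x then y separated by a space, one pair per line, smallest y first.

√239 = [15; 2,5,1,2,4,15,4,2,1,5,2,30, …], period ℓ=12 (even) → k=11
step 0: (15, 1)  from 15·(1,0) + (0,1)
step 1: (31, 2)  from 2·(15,1) + (1,0)
…
step 4: (572, 37)  from 2·(201,13) + (170,11)
step 5: (2489, 161)  from 4·(572,37) + (201,13)
step 6: (37907, 2452)  from 15·(2489,161) + (572,37)
step 7: (154117, 9969)  from 4·(37907,2452) + (2489,161)
step 8: (346141, 22390)  from 2·(154117,9969) + (37907,2452)
step 9: (500258, 32359)  from 1·(346141,22390) + (154117,9969)
step 10: (2847431, 184185)  from 5·(500258,32359) + (346141,22390)
step 11: (6195120, 400729)  from 2·(2847431,184185) + (500258,32359)
(x₁, y₁) = (6195120, 400729);  6195120² − 239·400729² = 1 ✓
n=2: (6195120,400729)∘(6195120,400729) = (6195120·6195120+239·400729·400729, 6195120·400729+400729·6195120) = (76759023628799,4965128484960)
n=3: (76759023628799,4965128484960)∘(6195120,400729) = (6195120·76759023628799+239·400729·4965128484960, 6195120·4965128484960+400729·76759023628799) = (951062724926484326640,61519133559490389671)
n=4: (951062724926484326640,61519133559490389671)∘(6195120,400729) = (6195120·951062724926484326640+239·400729·61519133559490389671, 6195120·61519133559490389671+400729·951062724926484326640) = (11783895416893046404284364801,762236829394135240588726080)

6195120 400729
76759023628799 4965128484960
951062724926484326640 61519133559490389671
11783895416893046404284364801 762236829394135240588726080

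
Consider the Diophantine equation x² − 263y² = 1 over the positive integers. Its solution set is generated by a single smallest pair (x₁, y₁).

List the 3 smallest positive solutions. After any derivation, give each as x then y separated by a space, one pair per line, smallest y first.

139128 8579
38713200767 2387158224
10772180392483224 664241098768765

d=263: √d = [16; 4,1,1,1,1,15,1,1,1,1,4,32] (ℓ=12, even), read p_11/q_11
step 0: (16, 1)  from 16·(1,0) + (0,1)
step 1: (65, 4)  from 4·(16,1) + (1,0)
step 2: (81, 5)  from 1·(65,4) + (16,1)
step 3: (146, 9)  from 1·(81,5) + (65,4)
step 4: (227, 14)  from 1·(146,9) + (81,5)
step 5: (373, 23)  from 1·(227,14) + (146,9)
step 6: (5822, 359)  from 15·(373,23) + (227,14)
…
step 8: (12017, 741)  from 1·(6195,382) + (5822,359)
…
step 10: (30229, 1864)  from 1·(18212,1123) + (12017,741)
step 11: (139128, 8579)  from 4·(30229,1864) + (18212,1123)
(x₁, y₁) = (139128, 8579);  139128² − 263·8579² = 1 ✓
(x_2, y_2) = (139128·139128 + 263·8579·8579, 139128·8579 + 8579·139128) = (38713200767, 2387158224)
(x_3, y_3) = (139128·38713200767 + 263·8579·2387158224, 139128·2387158224 + 8579·38713200767) = (10772180392483224, 664241098768765)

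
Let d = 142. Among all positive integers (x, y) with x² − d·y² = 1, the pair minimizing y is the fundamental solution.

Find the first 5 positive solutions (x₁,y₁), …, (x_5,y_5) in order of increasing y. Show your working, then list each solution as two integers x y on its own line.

d=142: √d = [11; 1,10,1,22] (ℓ=4, even), read p_3/q_3
step 0: (11, 1)  from 11·(1,0) + (0,1)
step 1: (12, 1)  from 1·(11,1) + (1,0)
step 2: (131, 11)  from 10·(12,1) + (11,1)
step 3: (143, 12)  from 1·(131,11) + (12,1)
(x₁, y₁) = (143, 12);  143² − 142·12² = 1 ✓
(143+12√142)^2 = 40897 + 3432√142
(143+12√142)^3 = 11696399 + 981540√142
(143+12√142)^4 = 3345129217 + 280717008√142
(143+12√142)^5 = 956695259663 + 80284082748√142

143 12
40897 3432
11696399 981540
3345129217 280717008
956695259663 80284082748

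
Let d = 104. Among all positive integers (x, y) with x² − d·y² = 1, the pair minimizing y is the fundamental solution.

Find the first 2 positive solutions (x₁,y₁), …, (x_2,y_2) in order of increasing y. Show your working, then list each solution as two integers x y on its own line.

√104 = [10; 5,20, …], period ℓ=2 (even) → k=1
step 0: (10, 1)  from 10·(1,0) + (0,1)
step 1: (51, 5)  from 5·(10,1) + (1,0)
→ (51, 5).  Check: 51²=2601, 104·5²=2600, difference 1.
(x_2, y_2) = (51·51 + 104·5·5, 51·5 + 5·51) = (5201, 510)

51 5
5201 510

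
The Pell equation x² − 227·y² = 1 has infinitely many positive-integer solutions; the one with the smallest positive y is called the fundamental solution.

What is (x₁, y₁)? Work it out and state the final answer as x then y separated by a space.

226 15

√227 → a₀=15, period (15,30); ℓ=2 even so k=1
i=0: a=15 ⇒ p=15, q=1
i=1: a=15 ⇒ p=226, q=15
→ (226, 15).  Check: 226²=51076, 227·15²=51075, difference 1.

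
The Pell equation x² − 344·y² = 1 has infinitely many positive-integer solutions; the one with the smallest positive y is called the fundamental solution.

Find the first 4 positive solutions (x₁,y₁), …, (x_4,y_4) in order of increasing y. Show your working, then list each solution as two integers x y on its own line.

10405 561
216528049 11674410
4505948689285 242944471539
93768792007492801 5055674441052180

d=344: √d = [18; 1,1,4,1,3,1,4,1,1,36] (ℓ=10, even), read p_9/q_9
k=0  a_k=18  p_k/q_k = 18/1
k=1  a_k=1  p_k/q_k = 19/1
k=2  a_k=1  p_k/q_k = 37/2
…
k=4  a_k=1  p_k/q_k = 204/11
k=5  a_k=3  p_k/q_k = 779/42
…
k=7  a_k=4  p_k/q_k = 4711/254
k=8  a_k=1  p_k/q_k = 5694/307
k=9  a_k=1  p_k/q_k = 10405/561
→ (10405, 561).  Check: 10405²=108264025, 344·561²=108264024, difference 1.
n=2: (10405,561)∘(10405,561) = (10405·10405+344·561·561, 10405·561+561·10405) = (216528049,11674410)
n=3: (216528049,11674410)∘(10405,561) = (10405·216528049+344·561·11674410, 10405·11674410+561·216528049) = (4505948689285,242944471539)
n=4: (4505948689285,242944471539)∘(10405,561) = (10405·4505948689285+344·561·242944471539, 10405·242944471539+561·4505948689285) = (93768792007492801,5055674441052180)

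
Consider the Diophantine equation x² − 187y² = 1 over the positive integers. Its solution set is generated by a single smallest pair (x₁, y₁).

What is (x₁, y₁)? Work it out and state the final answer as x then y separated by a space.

1682 123

d=187: √d = [13; 1,2,13,2,1,26] (ℓ=6, even), read p_5/q_5
i=0: a=13 ⇒ p=13, q=1
i=1: a=1 ⇒ p=14, q=1
i=2: a=2 ⇒ p=41, q=3
…
i=4: a=2 ⇒ p=1135, q=83
i=5: a=1 ⇒ p=1682, q=123
→ (1682, 123).  Check: 1682²=2829124, 187·123²=2829123, difference 1.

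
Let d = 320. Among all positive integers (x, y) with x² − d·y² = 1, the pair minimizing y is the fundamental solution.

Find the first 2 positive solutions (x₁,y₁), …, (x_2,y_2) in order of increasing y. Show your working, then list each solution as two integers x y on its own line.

161 9
51841 2898

√320 = [17; 1,7,1,34, …], period ℓ=4 (even) → k=3
i=0: a=17 ⇒ p=17, q=1
i=1: a=1 ⇒ p=18, q=1
i=2: a=7 ⇒ p=143, q=8
i=3: a=1 ⇒ p=161, q=9
(x₁, y₁) = (161, 9);  161² − 320·9² = 1 ✓
k=2:  x_2 = 161·161+320·9·9 = 51841,  y_2 = 161·9+9·161 = 2898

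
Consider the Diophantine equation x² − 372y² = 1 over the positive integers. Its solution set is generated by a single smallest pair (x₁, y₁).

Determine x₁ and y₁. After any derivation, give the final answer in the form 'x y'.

12151 630

[19; 3,2,12,2,3,38] for √372; ℓ=6 ⇒ convergent index 5
step 0: (19, 1)  from 19·(1,0) + (0,1)
…
step 4: (3491, 181)  from 2·(1678,87) + (135,7)
step 5: (12151, 630)  from 3·(3491,181) + (1678,87)
→ (12151, 630).  Check: 12151²=147646801, 372·630²=147646800, difference 1.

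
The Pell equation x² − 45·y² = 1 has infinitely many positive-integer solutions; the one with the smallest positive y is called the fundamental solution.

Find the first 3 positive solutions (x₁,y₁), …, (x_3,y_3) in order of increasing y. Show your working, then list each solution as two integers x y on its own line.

161 24
51841 7728
16692641 2488392

d=45: √d = [6; 1,2,2,2,1,12] (ℓ=6, even), read p_5/q_5
k=0  a_k=6  p_k/q_k = 6/1
…
k=3  a_k=2  p_k/q_k = 47/7
k=4  a_k=2  p_k/q_k = 114/17
k=5  a_k=1  p_k/q_k = 161/24
→ (161, 24).  Check: 161²=25921, 45·24²=25920, difference 1.
k=2:  x_2 = 161·161+45·24·24 = 51841,  y_2 = 161·24+24·161 = 7728
k=3:  x_3 = 161·51841+45·24·7728 = 16692641,  y_3 = 161·7728+24·51841 = 2488392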